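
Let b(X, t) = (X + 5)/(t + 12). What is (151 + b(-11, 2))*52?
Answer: 54808/7 ≈ 7829.7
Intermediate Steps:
b(X, t) = (5 + X)/(12 + t)
(151 + b(-11, 2))*52 = (151 + (5 - 11)/(12 + 2))*52 = (151 - 6/14)*52 = (151 + (1/14)*(-6))*52 = (151 - 3/7)*52 = (1054/7)*52 = 54808/7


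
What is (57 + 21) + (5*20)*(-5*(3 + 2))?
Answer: -2422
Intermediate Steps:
(57 + 21) + (5*20)*(-5*(3 + 2)) = 78 + 100*(-5*5) = 78 + 100*(-25) = 78 - 2500 = -2422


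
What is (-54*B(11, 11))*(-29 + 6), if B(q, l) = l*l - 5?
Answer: 144072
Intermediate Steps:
B(q, l) = -5 + l² (B(q, l) = l² - 5 = -5 + l²)
(-54*B(11, 11))*(-29 + 6) = (-54*(-5 + 11²))*(-29 + 6) = -54*(-5 + 121)*(-23) = -54*116*(-23) = -6264*(-23) = 144072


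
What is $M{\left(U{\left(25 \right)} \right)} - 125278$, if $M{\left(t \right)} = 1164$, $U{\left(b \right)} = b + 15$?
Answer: $-124114$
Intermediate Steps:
$U{\left(b \right)} = 15 + b$
$M{\left(U{\left(25 \right)} \right)} - 125278 = 1164 - 125278 = -124114$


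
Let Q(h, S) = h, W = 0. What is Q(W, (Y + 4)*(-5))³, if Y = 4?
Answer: 0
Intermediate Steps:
Q(W, (Y + 4)*(-5))³ = 0³ = 0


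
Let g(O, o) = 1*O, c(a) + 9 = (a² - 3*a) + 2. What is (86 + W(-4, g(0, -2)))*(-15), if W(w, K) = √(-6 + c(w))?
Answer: -1290 - 15*√15 ≈ -1348.1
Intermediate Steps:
c(a) = -7 + a² - 3*a (c(a) = -9 + ((a² - 3*a) + 2) = -9 + (2 + a² - 3*a) = -7 + a² - 3*a)
g(O, o) = O
W(w, K) = √(-13 + w² - 3*w) (W(w, K) = √(-6 + (-7 + w² - 3*w)) = √(-13 + w² - 3*w))
(86 + W(-4, g(0, -2)))*(-15) = (86 + √(-13 + (-4)² - 3*(-4)))*(-15) = (86 + √(-13 + 16 + 12))*(-15) = (86 + √15)*(-15) = -1290 - 15*√15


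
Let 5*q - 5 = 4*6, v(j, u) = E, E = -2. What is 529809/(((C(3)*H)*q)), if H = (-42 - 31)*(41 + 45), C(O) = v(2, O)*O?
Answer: 883015/364124 ≈ 2.4250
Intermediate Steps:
v(j, u) = -2
q = 29/5 (q = 1 + (4*6)/5 = 1 + (1/5)*24 = 1 + 24/5 = 29/5 ≈ 5.8000)
C(O) = -2*O
H = -6278 (H = -73*86 = -6278)
529809/(((C(3)*H)*q)) = 529809/(((-2*3*(-6278))*(29/5))) = 529809/((-6*(-6278)*(29/5))) = 529809/((37668*(29/5))) = 529809/(1092372/5) = 529809*(5/1092372) = 883015/364124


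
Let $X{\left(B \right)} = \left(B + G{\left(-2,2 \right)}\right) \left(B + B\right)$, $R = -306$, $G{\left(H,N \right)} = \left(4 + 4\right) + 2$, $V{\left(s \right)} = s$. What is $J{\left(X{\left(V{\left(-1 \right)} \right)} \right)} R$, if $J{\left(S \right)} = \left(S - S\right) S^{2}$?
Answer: $0$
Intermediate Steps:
$G{\left(H,N \right)} = 10$ ($G{\left(H,N \right)} = 8 + 2 = 10$)
$X{\left(B \right)} = 2 B \left(10 + B\right)$ ($X{\left(B \right)} = \left(B + 10\right) \left(B + B\right) = \left(10 + B\right) 2 B = 2 B \left(10 + B\right)$)
$J{\left(S \right)} = 0$ ($J{\left(S \right)} = 0 S^{2} = 0$)
$J{\left(X{\left(V{\left(-1 \right)} \right)} \right)} R = 0 \left(-306\right) = 0$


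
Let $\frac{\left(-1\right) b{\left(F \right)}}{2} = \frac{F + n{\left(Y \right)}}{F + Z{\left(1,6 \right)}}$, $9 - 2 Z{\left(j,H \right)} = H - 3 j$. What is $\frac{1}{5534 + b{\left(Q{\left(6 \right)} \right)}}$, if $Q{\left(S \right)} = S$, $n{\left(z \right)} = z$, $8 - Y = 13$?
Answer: $\frac{9}{49804} \approx 0.00018071$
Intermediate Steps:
$Y = -5$ ($Y = 8 - 13 = -5$)
$Z{\left(j,H \right)} = \frac{9}{2} - \frac{H}{2} + \frac{3 j}{2}$ ($Z{\left(j,H \right)} = \frac{9}{2} - \frac{H - 3 j}{2} = \frac{9}{2} - \left(\frac{H}{2} - \frac{3 j}{2}\right) = \frac{9}{2} - \frac{H}{2} + \frac{3 j}{2}$)
$b{\left(F \right)} = - \frac{2 \left(-5 + F\right)}{3 + F}$ ($b{\left(F \right)} = - 2 \frac{F - 5}{F + \left(\frac{9}{2} - 3 + \frac{3}{2} \cdot 1\right)} = - 2 \frac{-5 + F}{F + \left(\frac{9}{2} - 3 + \frac{3}{2}\right)} = - 2 \frac{-5 + F}{F + 3} = - 2 \frac{-5 + F}{3 + F} = - \frac{2 \left(-5 + F\right)}{3 + F}$)
$\frac{1}{5534 + b{\left(Q{\left(6 \right)} \right)}} = \frac{1}{5534 + \frac{2 \left(5 - 6\right)}{3 + 6}} = \frac{1}{5534 + \frac{2 \left(5 - 6\right)}{9}} = \frac{1}{5534 + 2 \cdot \frac{1}{9} \left(-1\right)} = \frac{1}{5534 - \frac{2}{9}} = \frac{1}{\frac{49804}{9}} = \frac{9}{49804}$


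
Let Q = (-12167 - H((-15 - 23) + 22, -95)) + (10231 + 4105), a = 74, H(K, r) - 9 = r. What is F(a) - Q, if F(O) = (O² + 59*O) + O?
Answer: 7661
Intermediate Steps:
H(K, r) = 9 + r
F(O) = O² + 60*O
Q = 2255 (Q = (-12167 - (9 - 95)) + (10231 + 4105) = (-12167 - 1*(-86)) + 14336 = (-12167 + 86) + 14336 = -12081 + 14336 = 2255)
F(a) - Q = 74*(60 + 74) - 1*2255 = 74*134 - 2255 = 9916 - 2255 = 7661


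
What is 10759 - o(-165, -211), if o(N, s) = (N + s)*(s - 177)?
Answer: -135129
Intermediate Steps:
o(N, s) = (-177 + s)*(N + s) (o(N, s) = (N + s)*(-177 + s) = (-177 + s)*(N + s))
10759 - o(-165, -211) = 10759 - ((-211)² - 177*(-165) - 177*(-211) - 165*(-211)) = 10759 - (44521 + 29205 + 37347 + 34815) = 10759 - 1*145888 = 10759 - 145888 = -135129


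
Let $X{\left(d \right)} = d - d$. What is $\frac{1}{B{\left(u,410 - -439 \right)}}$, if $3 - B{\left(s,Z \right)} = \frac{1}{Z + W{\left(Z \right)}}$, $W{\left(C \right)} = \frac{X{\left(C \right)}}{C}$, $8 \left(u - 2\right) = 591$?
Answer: $\frac{849}{2546} \approx 0.33346$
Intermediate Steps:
$X{\left(d \right)} = 0$
$u = \frac{607}{8}$ ($u = 2 + \frac{1}{8} \cdot 591 = 2 + \frac{591}{8} = \frac{607}{8} \approx 75.875$)
$W{\left(C \right)} = 0$ ($W{\left(C \right)} = \frac{0}{C} = 0$)
$B{\left(s,Z \right)} = 3 - \frac{1}{Z}$ ($B{\left(s,Z \right)} = 3 - \frac{1}{Z + 0} = 3 - \frac{1}{Z}$)
$\frac{1}{B{\left(u,410 - -439 \right)}} = \frac{1}{3 - \frac{1}{410 - -439}} = \frac{1}{3 - \frac{1}{410 + 439}} = \frac{1}{3 - \frac{1}{849}} = \frac{1}{\frac{2546}{849}} = \frac{849}{2546}$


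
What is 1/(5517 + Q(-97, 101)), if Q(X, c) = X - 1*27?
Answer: 1/5393 ≈ 0.00018543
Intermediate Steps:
Q(X, c) = -27 + X (Q(X, c) = X - 27 = -27 + X)
1/(5517 + Q(-97, 101)) = 1/(5517 + (-27 - 97)) = 1/(5517 - 124) = 1/5393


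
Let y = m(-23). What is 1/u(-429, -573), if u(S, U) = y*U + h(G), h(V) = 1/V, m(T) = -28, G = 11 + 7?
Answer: 18/288793 ≈ 6.2328e-5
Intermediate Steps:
G = 18
y = -28
u(S, U) = 1/18 - 28*U (u(S, U) = -28*U + 1/18 = 1/18 - 28*U)
1/u(-429, -573) = 1/(1/18 - 28*(-573)) = 1/(1/18 + 16044) = 1/(288793/18) = 18/288793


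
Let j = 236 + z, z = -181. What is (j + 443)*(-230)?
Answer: -114540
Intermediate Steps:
j = 55 (j = 236 - 181 = 55)
(j + 443)*(-230) = (55 + 443)*(-230) = 498*(-230) = -114540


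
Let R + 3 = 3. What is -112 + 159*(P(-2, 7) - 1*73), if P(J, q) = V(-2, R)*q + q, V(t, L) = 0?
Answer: -10606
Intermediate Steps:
R = 0 (R = -3 + 3 = 0)
P(J, q) = q (P(J, q) = 0*q + q = 0 + q = q)
-112 + 159*(P(-2, 7) - 1*73) = -112 + 159*(7 - 1*73) = -112 + 159*(7 - 73) = -112 + 159*(-66) = -112 - 10494 = -10606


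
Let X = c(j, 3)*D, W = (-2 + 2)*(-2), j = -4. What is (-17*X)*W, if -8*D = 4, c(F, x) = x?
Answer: 0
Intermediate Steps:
D = -½ (D = -⅛*4 = -½ ≈ -0.50000)
W = 0 (W = 0*(-2) = 0)
X = -3/2 (X = 3*(-½) = -3/2 ≈ -1.5000)
(-17*X)*W = -17*(-3/2)*0 = (51/2)*0 = 0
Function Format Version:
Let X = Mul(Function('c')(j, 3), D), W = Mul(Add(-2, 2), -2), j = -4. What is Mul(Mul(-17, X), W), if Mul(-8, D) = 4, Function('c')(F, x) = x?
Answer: 0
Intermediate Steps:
D = Rational(-1, 2) (D = Mul(Rational(-1, 8), 4) = Rational(-1, 2) ≈ -0.50000)
W = 0 (W = Mul(0, -2) = 0)
X = Rational(-3, 2) (X = Mul(3, Rational(-1, 2)) = Rational(-3, 2) ≈ -1.5000)
Mul(Mul(-17, X), W) = Mul(Mul(-17, Rational(-3, 2)), 0) = Mul(Rational(51, 2), 0) = 0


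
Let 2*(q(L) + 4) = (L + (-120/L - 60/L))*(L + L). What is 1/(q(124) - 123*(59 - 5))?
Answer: 1/8550 ≈ 0.00011696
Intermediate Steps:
q(L) = -4 + L*(L - 180/L) (q(L) = -4 + ((L + (-120/L - 60/L))*(L + L))/2 = -4 + ((L - 180/L)*(2*L))/2 = -4 + (2*L*(L - 180/L))/2 = -4 + L*(L - 180/L))
1/(q(124) - 123*(59 - 5)) = 1/((-184 + 124²) - 123*(59 - 5)) = 1/((-184 + 15376) - 123*54) = 1/(15192 - 6642) = 1/8550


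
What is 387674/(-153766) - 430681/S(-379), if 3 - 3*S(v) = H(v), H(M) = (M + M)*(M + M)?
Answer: -12035038588/44173973363 ≈ -0.27245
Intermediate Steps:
H(M) = 4*M**2 (H(M) = (2*M)*(2*M) = 4*M**2)
S(v) = 1 - 4*v**2/3
387674/(-153766) - 430681/S(-379) = 387674/(-153766) - 430681/(1 - 4/3*(-379)**2) = 387674*(-1/153766) - 430681/(1 - 4/3*143641) = -193837/76883 - 430681/(1 - 574564/3) = -193837/76883 - 430681/(-574561/3) = -193837/76883 - 430681*(-3/574561) = -193837/76883 + 1292043/574561 = -12035038588/44173973363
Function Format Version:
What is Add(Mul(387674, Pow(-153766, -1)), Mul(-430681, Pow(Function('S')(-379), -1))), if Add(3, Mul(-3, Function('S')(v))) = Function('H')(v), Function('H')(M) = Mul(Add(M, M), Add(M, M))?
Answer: Rational(-12035038588, 44173973363) ≈ -0.27245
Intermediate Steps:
Function('H')(M) = Mul(4, Pow(M, 2)) (Function('H')(M) = Mul(Mul(2, M), Mul(2, M)) = Mul(4, Pow(M, 2)))
Function('S')(v) = Add(1, Mul(Rational(-4, 3), Pow(v, 2))) (Function('S')(v) = Add(1, Mul(Rational(-1, 3), Mul(4, Pow(v, 2)))) = Add(1, Mul(Rational(-4, 3), Pow(v, 2))))
Add(Mul(387674, Pow(-153766, -1)), Mul(-430681, Pow(Function('S')(-379), -1))) = Add(Mul(387674, Pow(-153766, -1)), Mul(-430681, Pow(Add(1, Mul(Rational(-4, 3), Pow(-379, 2))), -1))) = Add(Mul(387674, Rational(-1, 153766)), Mul(-430681, Pow(Add(1, Mul(Rational(-4, 3), 143641)), -1))) = Add(Rational(-193837, 76883), Mul(-430681, Pow(Add(1, Rational(-574564, 3)), -1))) = Add(Rational(-193837, 76883), Mul(-430681, Pow(Rational(-574561, 3), -1))) = Add(Rational(-193837, 76883), Mul(-430681, Rational(-3, 574561))) = Add(Rational(-193837, 76883), Rational(1292043, 574561)) = Rational(-12035038588, 44173973363)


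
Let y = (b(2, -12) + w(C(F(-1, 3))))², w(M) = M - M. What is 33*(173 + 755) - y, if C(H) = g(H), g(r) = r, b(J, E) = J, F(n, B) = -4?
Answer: 30620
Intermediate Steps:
C(H) = H
w(M) = 0
y = 4 (y = (2 + 0)² = 2² = 4)
33*(173 + 755) - y = 33*(173 + 755) - 1*4 = 33*928 - 4 = 30624 - 4 = 30620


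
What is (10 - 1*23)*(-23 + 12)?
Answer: 143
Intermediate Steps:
(10 - 1*23)*(-23 + 12) = (10 - 23)*(-11) = -13*(-11) = 143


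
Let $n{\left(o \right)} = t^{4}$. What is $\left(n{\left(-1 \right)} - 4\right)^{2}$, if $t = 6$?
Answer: $1669264$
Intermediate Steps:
$n{\left(o \right)} = 1296$ ($n{\left(o \right)} = 6^{4} = 1296$)
$\left(n{\left(-1 \right)} - 4\right)^{2} = \left(1296 - 4\right)^{2} = 1292^{2} = 1669264$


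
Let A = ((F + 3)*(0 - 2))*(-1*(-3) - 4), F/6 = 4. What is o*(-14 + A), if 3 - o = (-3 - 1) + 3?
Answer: 160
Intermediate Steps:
F = 24 (F = 6*4 = 24)
o = 4 (o = 3 - ((-3 - 1) + 3) = 3 - (-4 + 3) = 3 - 1*(-1) = 3 + 1 = 4)
A = 54 (A = ((24 + 3)*(0 - 2))*(-1*(-3) - 4) = (27*(-2))*(3 - 4) = -54*(-1) = 54)
o*(-14 + A) = 4*(-14 + 54) = 4*40 = 160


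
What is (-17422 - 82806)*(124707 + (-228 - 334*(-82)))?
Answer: -15221325676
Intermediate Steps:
(-17422 - 82806)*(124707 + (-228 - 334*(-82))) = -100228*(124707 + (-228 + 27388)) = -100228*(124707 + 27160) = -100228*151867 = -15221325676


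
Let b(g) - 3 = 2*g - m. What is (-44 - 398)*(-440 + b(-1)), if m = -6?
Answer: 191386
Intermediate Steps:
b(g) = 9 + 2*g (b(g) = 3 + (2*g - 1*(-6)) = 3 + (2*g + 6) = 3 + (6 + 2*g) = 9 + 2*g)
(-44 - 398)*(-440 + b(-1)) = (-44 - 398)*(-440 + (9 + 2*(-1))) = -442*(-440 + (9 - 2)) = -442*(-440 + 7) = -442*(-433) = 191386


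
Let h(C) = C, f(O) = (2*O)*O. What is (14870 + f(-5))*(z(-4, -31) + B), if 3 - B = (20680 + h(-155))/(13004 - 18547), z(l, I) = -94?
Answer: -7219608960/5543 ≈ -1.3025e+6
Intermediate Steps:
f(O) = 2*O**2
B = 37154/5543 (B = 3 - (20680 - 155)/(13004 - 18547) = 3 - 20525/(-5543) = 3 - 20525*(-1)/5543 = 3 - 1*(-20525/5543) = 3 + 20525/5543 = 37154/5543 ≈ 6.7029)
(14870 + f(-5))*(z(-4, -31) + B) = (14870 + 2*(-5)**2)*(-94 + 37154/5543) = (14870 + 2*25)*(-483888/5543) = (14870 + 50)*(-483888/5543) = 14920*(-483888/5543) = -7219608960/5543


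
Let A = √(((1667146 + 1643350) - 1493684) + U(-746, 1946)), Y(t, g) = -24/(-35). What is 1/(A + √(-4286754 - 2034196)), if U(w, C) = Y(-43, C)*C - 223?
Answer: 5/(√45448085 + 25*I*√252838) ≈ 0.00016566 - 0.00030891*I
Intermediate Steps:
Y(t, g) = 24/35 (Y(t, g) = -24*(-1/35) = 24/35)
U(w, C) = -223 + 24*C/35 (U(w, C) = 24*C/35 - 223 = -223 + 24*C/35)
A = √45448085/5 (A = √(((1667146 + 1643350) - 1493684) + (-223 + (24/35)*1946)) = √((3310496 - 1493684) + (-223 + 6672/5)) = √(1816812 + 5557/5) = √(9089617/5) = √45448085/5 ≈ 1348.3)
1/(A + √(-4286754 - 2034196)) = 1/(√45448085/5 + √(-4286754 - 2034196)) = 1/(√45448085/5 + √(-6320950)) = 1/(√45448085/5 + 5*I*√252838)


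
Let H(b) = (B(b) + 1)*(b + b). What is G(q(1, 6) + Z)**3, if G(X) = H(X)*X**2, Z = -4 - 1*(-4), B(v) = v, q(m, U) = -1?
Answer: 0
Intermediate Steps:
H(b) = 2*b*(1 + b) (H(b) = (b + 1)*(b + b) = (1 + b)*(2*b) = 2*b*(1 + b))
Z = 0 (Z = -4 + 4 = 0)
G(X) = 2*X**3*(1 + X) (G(X) = (2*X*(1 + X))*X**2 = 2*X**3*(1 + X))
G(q(1, 6) + Z)**3 = (2*(-1 + 0)**3*(1 + (-1 + 0)))**3 = (2*(-1)**3*(1 - 1))**3 = (2*(-1)*0)**3 = 0**3 = 0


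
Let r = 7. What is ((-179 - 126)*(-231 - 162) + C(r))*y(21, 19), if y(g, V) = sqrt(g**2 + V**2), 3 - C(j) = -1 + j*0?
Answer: 119869*sqrt(802) ≈ 3.3946e+6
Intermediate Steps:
C(j) = 4 (C(j) = 3 - (-1 + j*0) = 3 - (-1 + 0) = 3 - 1*(-1) = 3 + 1 = 4)
y(g, V) = sqrt(V**2 + g**2)
((-179 - 126)*(-231 - 162) + C(r))*y(21, 19) = ((-179 - 126)*(-231 - 162) + 4)*sqrt(19**2 + 21**2) = (-305*(-393) + 4)*sqrt(361 + 441) = (119865 + 4)*sqrt(802) = 119869*sqrt(802)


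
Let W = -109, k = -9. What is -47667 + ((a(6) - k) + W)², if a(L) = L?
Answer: -38831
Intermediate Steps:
-47667 + ((a(6) - k) + W)² = -47667 + ((6 - 1*(-9)) - 109)² = -47667 + ((6 + 9) - 109)² = -47667 + (15 - 109)² = -47667 + (-94)² = -47667 + 8836 = -38831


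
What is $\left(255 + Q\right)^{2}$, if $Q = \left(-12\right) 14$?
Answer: $7569$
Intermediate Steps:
$Q = -168$
$\left(255 + Q\right)^{2} = \left(255 - 168\right)^{2} = 87^{2} = 7569$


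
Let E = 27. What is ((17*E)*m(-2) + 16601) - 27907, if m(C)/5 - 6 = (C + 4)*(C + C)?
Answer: -15896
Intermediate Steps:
m(C) = 30 + 10*C*(4 + C) (m(C) = 30 + 5*((C + 4)*(C + C)) = 30 + 5*((4 + C)*(2*C)) = 30 + 5*(2*C*(4 + C)) = 30 + 10*C*(4 + C))
((17*E)*m(-2) + 16601) - 27907 = ((17*27)*(30 + 10*(-2)**2 + 40*(-2)) + 16601) - 27907 = (459*(30 + 10*4 - 80) + 16601) - 27907 = (459*(30 + 40 - 80) + 16601) - 27907 = (459*(-10) + 16601) - 27907 = (-4590 + 16601) - 27907 = 12011 - 27907 = -15896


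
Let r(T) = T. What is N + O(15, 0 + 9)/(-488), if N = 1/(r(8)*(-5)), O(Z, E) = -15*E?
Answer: 307/1220 ≈ 0.25164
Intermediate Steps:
N = -1/40 (N = 1/(8*(-5)) = 1/(-40) = -1/40 ≈ -0.025000)
N + O(15, 0 + 9)/(-488) = -1/40 - 15*(0 + 9)/(-488) = -1/40 - 15*9*(-1/488) = -1/40 - 135*(-1/488) = -1/40 + 135/488 = 307/1220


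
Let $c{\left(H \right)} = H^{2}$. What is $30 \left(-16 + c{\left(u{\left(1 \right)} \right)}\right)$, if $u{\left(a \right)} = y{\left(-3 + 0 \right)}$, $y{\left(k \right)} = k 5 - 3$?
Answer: $9240$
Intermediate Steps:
$y{\left(k \right)} = -3 + 5 k$ ($y{\left(k \right)} = 5 k - 3 = -3 + 5 k$)
$u{\left(a \right)} = -18$ ($u{\left(a \right)} = -3 + 5 \left(-3 + 0\right) = -3 + 5 \left(-3\right) = -3 - 15 = -18$)
$30 \left(-16 + c{\left(u{\left(1 \right)} \right)}\right) = 30 \left(-16 + \left(-18\right)^{2}\right) = 30 \left(-16 + 324\right) = 30 \cdot 308 = 9240$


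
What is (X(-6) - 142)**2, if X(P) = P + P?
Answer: 23716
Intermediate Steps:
X(P) = 2*P
(X(-6) - 142)**2 = (2*(-6) - 142)**2 = (-12 - 142)**2 = (-154)**2 = 23716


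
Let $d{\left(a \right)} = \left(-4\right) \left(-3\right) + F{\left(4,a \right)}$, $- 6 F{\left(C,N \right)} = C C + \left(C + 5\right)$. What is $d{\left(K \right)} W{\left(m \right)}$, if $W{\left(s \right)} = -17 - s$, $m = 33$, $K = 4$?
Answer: $- \frac{1175}{3} \approx -391.67$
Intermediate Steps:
$F{\left(C,N \right)} = - \frac{5}{6} - \frac{C}{6} - \frac{C^{2}}{6}$ ($F{\left(C,N \right)} = - \frac{C C + \left(C + 5\right)}{6} = - \frac{C^{2} + \left(5 + C\right)}{6} = - \frac{5 + C + C^{2}}{6} = - \frac{5}{6} - \frac{C}{6} - \frac{C^{2}}{6}$)
$d{\left(a \right)} = \frac{47}{6}$ ($d{\left(a \right)} = \left(-4\right) \left(-3\right) - \left(\frac{3}{2} + \frac{8}{3}\right) = 12 - \frac{25}{6} = \frac{47}{6}$)
$d{\left(K \right)} W{\left(m \right)} = \frac{47 \left(-17 - 33\right)}{6} = \frac{47}{6} \left(-50\right) = - \frac{1175}{3}$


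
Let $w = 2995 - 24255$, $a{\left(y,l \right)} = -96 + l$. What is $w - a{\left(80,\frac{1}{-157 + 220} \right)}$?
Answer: $- \frac{1333333}{63} \approx -21164.0$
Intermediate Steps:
$w = -21260$
$w - a{\left(80,\frac{1}{-157 + 220} \right)} = -21260 - \left(-96 + \frac{1}{-157 + 220}\right) = -21260 - \left(-96 + \frac{1}{63}\right) = -21260 - - \frac{6047}{63} = -21260 + \frac{6047}{63} = - \frac{1333333}{63}$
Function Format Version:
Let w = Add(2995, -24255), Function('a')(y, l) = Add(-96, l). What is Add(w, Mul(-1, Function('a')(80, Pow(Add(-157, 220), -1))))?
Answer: Rational(-1333333, 63) ≈ -21164.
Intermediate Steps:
w = -21260
Add(w, Mul(-1, Function('a')(80, Pow(Add(-157, 220), -1)))) = Add(-21260, Mul(-1, Add(-96, Pow(Add(-157, 220), -1)))) = Add(-21260, Mul(-1, Add(-96, Pow(63, -1)))) = Add(-21260, Mul(-1, Add(-96, Rational(1, 63)))) = Add(-21260, Mul(-1, Rational(-6047, 63))) = Add(-21260, Rational(6047, 63)) = Rational(-1333333, 63)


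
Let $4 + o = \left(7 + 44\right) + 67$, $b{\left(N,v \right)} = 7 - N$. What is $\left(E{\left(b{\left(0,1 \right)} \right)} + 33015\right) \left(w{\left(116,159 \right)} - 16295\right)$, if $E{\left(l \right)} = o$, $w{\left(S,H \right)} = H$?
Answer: $-534569544$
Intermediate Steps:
$o = 114$ ($o = -4 + \left(\left(7 + 44\right) + 67\right) = -4 + \left(51 + 67\right) = -4 + 118 = 114$)
$E{\left(l \right)} = 114$
$\left(E{\left(b{\left(0,1 \right)} \right)} + 33015\right) \left(w{\left(116,159 \right)} - 16295\right) = \left(114 + 33015\right) \left(159 - 16295\right) = 33129 \left(-16136\right) = -534569544$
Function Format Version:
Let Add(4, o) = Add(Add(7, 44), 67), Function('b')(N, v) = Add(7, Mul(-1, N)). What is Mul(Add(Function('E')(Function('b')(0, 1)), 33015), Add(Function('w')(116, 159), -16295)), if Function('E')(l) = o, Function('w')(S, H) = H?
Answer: -534569544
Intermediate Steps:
o = 114 (o = Add(-4, Add(Add(7, 44), 67)) = Add(-4, Add(51, 67)) = Add(-4, 118) = 114)
Function('E')(l) = 114
Mul(Add(Function('E')(Function('b')(0, 1)), 33015), Add(Function('w')(116, 159), -16295)) = Mul(Add(114, 33015), Add(159, -16295)) = Mul(33129, -16136) = -534569544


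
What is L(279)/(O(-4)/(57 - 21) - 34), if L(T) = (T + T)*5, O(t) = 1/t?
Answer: -401760/4897 ≈ -82.042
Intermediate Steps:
L(T) = 10*T (L(T) = (2*T)*5 = 10*T)
L(279)/(O(-4)/(57 - 21) - 34) = (10*279)/(1/((-4)*(57 - 21)) - 34) = 2790/(-¼/36 - 34) = 2790/(-¼*1/36 - 34) = 2790/(-1/144 - 34) = 2790/(-4897/144) = 2790*(-144/4897) = -401760/4897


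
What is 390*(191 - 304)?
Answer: -44070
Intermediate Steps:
390*(191 - 304) = 390*(-113) = -44070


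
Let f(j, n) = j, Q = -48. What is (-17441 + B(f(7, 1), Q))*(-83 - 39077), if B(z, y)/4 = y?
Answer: 690508280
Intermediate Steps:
B(z, y) = 4*y
(-17441 + B(f(7, 1), Q))*(-83 - 39077) = (-17441 + 4*(-48))*(-83 - 39077) = (-17441 - 192)*(-39160) = -17633*(-39160) = 690508280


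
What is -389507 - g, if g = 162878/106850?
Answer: -20809492914/53425 ≈ -3.8951e+5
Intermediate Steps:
g = 81439/53425 (g = 162878*(1/106850) = 81439/53425 ≈ 1.5244)
-389507 - g = -389507 - 1*81439/53425 = -389507 - 81439/53425 = -20809492914/53425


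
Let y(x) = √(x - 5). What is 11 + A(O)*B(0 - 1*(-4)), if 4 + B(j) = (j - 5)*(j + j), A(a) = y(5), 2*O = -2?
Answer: 11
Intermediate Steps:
O = -1 (O = (½)*(-2) = -1)
y(x) = √(-5 + x)
A(a) = 0 (A(a) = √(-5 + 5) = √0 = 0)
B(j) = -4 + 2*j*(-5 + j) (B(j) = -4 + (j - 5)*(j + j) = -4 + (-5 + j)*(2*j) = -4 + 2*j*(-5 + j))
11 + A(O)*B(0 - 1*(-4)) = 11 + 0*(-4 - 10*(0 - 1*(-4)) + 2*(0 - 1*(-4))²) = 11 + 0*(-4 - 10*(0 + 4) + 2*(0 + 4)²) = 11 + 0*(-4 - 10*4 + 2*4²) = 11 + 0*(-4 - 40 + 2*16) = 11 + 0*(-4 - 40 + 32) = 11 + 0*(-12) = 11 + 0 = 11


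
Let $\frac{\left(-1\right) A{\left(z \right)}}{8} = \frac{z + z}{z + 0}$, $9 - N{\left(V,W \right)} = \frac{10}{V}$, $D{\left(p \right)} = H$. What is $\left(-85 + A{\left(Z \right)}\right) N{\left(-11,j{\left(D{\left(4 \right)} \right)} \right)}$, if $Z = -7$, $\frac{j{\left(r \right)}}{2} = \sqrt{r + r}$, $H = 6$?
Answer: $- \frac{11009}{11} \approx -1000.8$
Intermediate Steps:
$D{\left(p \right)} = 6$
$j{\left(r \right)} = 2 \sqrt{2} \sqrt{r}$ ($j{\left(r \right)} = 2 \sqrt{r + r} = 2 \sqrt{2 r} = 2 \sqrt{2} \sqrt{r}$)
$N{\left(V,W \right)} = 9 - \frac{10}{V}$
$A{\left(z \right)} = -16$ ($A{\left(z \right)} = - 8 \frac{z + z}{z + 0} = - 8 \frac{2 z}{z} = \left(-8\right) 2 = -16$)
$\left(-85 + A{\left(Z \right)}\right) N{\left(-11,j{\left(D{\left(4 \right)} \right)} \right)} = \left(-85 - 16\right) \left(9 - \frac{10}{-11}\right) = - 101 \left(9 - - \frac{10}{11}\right) = - 101 \left(9 + \frac{10}{11}\right) = \left(-101\right) \frac{109}{11} = - \frac{11009}{11}$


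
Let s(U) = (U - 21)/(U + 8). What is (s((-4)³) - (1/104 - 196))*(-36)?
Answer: -647037/91 ≈ -7110.3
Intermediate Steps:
s(U) = (-21 + U)/(8 + U)
(s((-4)³) - (1/104 - 196))*(-36) = ((-21 + (-4)³)/(8 + (-4)³) - (1/104 - 196))*(-36) = ((-21 - 64)/(8 - 64) - (1/104 - 196))*(-36) = (-85/(-56) - 1*(-20383/104))*(-36) = (-1/56*(-85) + 20383/104)*(-36) = (85/56 + 20383/104)*(-36) = (71893/364)*(-36) = -647037/91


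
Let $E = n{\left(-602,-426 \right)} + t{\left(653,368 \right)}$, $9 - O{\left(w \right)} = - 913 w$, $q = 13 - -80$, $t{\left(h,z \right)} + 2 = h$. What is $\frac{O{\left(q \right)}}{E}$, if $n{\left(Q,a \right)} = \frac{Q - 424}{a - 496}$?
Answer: $\frac{6524533}{50104} \approx 130.22$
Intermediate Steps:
$t{\left(h,z \right)} = -2 + h$
$q = 93$ ($q = 13 + 80 = 93$)
$n{\left(Q,a \right)} = \frac{-424 + Q}{-496 + a}$
$O{\left(w \right)} = 9 + 913 w$ ($O{\left(w \right)} = 9 - - 913 w = 9 + 913 w$)
$E = \frac{300624}{461}$ ($E = \frac{-424 - 602}{-496 - 426} + \left(-2 + 653\right) = \frac{1}{-922} \left(-1026\right) + 651 = \left(- \frac{1}{922}\right) \left(-1026\right) + 651 = \frac{513}{461} + 651 = \frac{300624}{461} \approx 652.11$)
$\frac{O{\left(q \right)}}{E} = \frac{9 + 913 \cdot 93}{\frac{300624}{461}} = \left(9 + 84909\right) \frac{461}{300624} = 84918 \cdot \frac{461}{300624} = \frac{6524533}{50104}$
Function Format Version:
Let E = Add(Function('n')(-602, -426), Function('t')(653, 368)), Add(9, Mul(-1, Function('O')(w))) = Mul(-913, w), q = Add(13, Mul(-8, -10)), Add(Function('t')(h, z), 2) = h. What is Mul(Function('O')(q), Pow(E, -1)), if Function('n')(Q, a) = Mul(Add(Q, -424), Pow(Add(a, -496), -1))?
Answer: Rational(6524533, 50104) ≈ 130.22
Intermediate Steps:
Function('t')(h, z) = Add(-2, h)
q = 93 (q = Add(13, 80) = 93)
Function('n')(Q, a) = Mul(Pow(Add(-496, a), -1), Add(-424, Q)) (Function('n')(Q, a) = Mul(Add(-424, Q), Pow(Add(-496, a), -1)) = Mul(Pow(Add(-496, a), -1), Add(-424, Q)))
Function('O')(w) = Add(9, Mul(913, w)) (Function('O')(w) = Add(9, Mul(-1, Mul(-913, w))) = Add(9, Mul(913, w)))
E = Rational(300624, 461) (E = Add(Mul(Pow(Add(-496, -426), -1), Add(-424, -602)), Add(-2, 653)) = Add(Mul(Pow(-922, -1), -1026), 651) = Add(Mul(Rational(-1, 922), -1026), 651) = Add(Rational(513, 461), 651) = Rational(300624, 461) ≈ 652.11)
Mul(Function('O')(q), Pow(E, -1)) = Mul(Add(9, Mul(913, 93)), Pow(Rational(300624, 461), -1)) = Mul(Add(9, 84909), Rational(461, 300624)) = Mul(84918, Rational(461, 300624)) = Rational(6524533, 50104)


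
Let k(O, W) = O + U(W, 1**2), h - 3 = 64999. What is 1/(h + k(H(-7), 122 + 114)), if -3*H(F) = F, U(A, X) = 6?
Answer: 3/195031 ≈ 1.5382e-5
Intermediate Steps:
h = 65002 (h = 3 + 64999 = 65002)
H(F) = -F/3
k(O, W) = 6 + O (k(O, W) = O + 6 = 6 + O)
1/(h + k(H(-7), 122 + 114)) = 1/(65002 + (6 - 1/3*(-7))) = 1/(65002 + (6 + 7/3)) = 1/(65002 + 25/3) = 1/(195031/3) = 3/195031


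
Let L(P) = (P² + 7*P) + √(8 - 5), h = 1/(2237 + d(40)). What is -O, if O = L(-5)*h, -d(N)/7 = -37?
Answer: 5/1248 - √3/2496 ≈ 0.0033125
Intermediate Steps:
d(N) = 259 (d(N) = -7*(-37) = 259)
h = 1/2496 (h = 1/(2237 + 259) = 1/2496 ≈ 0.00040064)
L(P) = √3 + P² + 7*P (L(P) = (P² + 7*P) + √3 = √3 + P² + 7*P)
O = -5/1248 + √3/2496 (O = (√3 + (-5)² + 7*(-5))*(1/2496) = (√3 + 25 - 35)*(1/2496) = (-10 + √3)*(1/2496) = -5/1248 + √3/2496 ≈ -0.0033125)
-O = -(-5/1248 + √3/2496) = 5/1248 - √3/2496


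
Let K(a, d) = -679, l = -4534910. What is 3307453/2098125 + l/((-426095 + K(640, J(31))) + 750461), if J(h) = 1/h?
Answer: -8444228504539/679135786875 ≈ -12.434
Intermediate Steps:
3307453/2098125 + l/((-426095 + K(640, J(31))) + 750461) = 3307453/2098125 - 4534910/((-426095 - 679) + 750461) = 3307453*(1/2098125) - 4534910/(-426774 + 750461) = 3307453/2098125 - 4534910/323687 = -8444228504539/679135786875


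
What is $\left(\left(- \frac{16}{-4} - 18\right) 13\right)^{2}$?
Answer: $33124$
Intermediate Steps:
$\left(\left(- \frac{16}{-4} - 18\right) 13\right)^{2} = \left(\left(\left(-16\right) \left(- \frac{1}{4}\right) - 18\right) 13\right)^{2} = \left(\left(4 - 18\right) 13\right)^{2} = \left(\left(-14\right) 13\right)^{2} = \left(-182\right)^{2} = 33124$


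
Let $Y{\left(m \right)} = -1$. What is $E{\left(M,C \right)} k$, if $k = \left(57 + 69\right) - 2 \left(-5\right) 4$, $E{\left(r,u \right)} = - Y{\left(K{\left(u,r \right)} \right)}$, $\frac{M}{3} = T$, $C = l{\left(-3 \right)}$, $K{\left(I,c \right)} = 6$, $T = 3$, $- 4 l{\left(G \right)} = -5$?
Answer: $166$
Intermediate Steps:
$l{\left(G \right)} = \frac{5}{4}$ ($l{\left(G \right)} = \left(- \frac{1}{4}\right) \left(-5\right) = \frac{5}{4}$)
$C = \frac{5}{4} \approx 1.25$
$M = 9$ ($M = 3 \cdot 3 = 9$)
$E{\left(r,u \right)} = 1$ ($E{\left(r,u \right)} = \left(-1\right) \left(-1\right) = 1$)
$k = 166$ ($k = 126 - \left(-10\right) 4 = 126 - -40 = 126 + 40 = 166$)
$E{\left(M,C \right)} k = 1 \cdot 166 = 166$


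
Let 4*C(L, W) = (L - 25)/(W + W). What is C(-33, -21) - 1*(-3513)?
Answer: 295121/84 ≈ 3513.3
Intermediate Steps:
C(L, W) = (-25 + L)/(8*W) (C(L, W) = ((L - 25)/(W + W))/4 = ((-25 + L)/((2*W)))/4 = ((-25 + L)*(1/(2*W)))/4 = ((-25 + L)/(2*W))/4 = (-25 + L)/(8*W))
C(-33, -21) - 1*(-3513) = (⅛)*(-25 - 33)/(-21) - 1*(-3513) = (⅛)*(-1/21)*(-58) + 3513 = 29/84 + 3513 = 295121/84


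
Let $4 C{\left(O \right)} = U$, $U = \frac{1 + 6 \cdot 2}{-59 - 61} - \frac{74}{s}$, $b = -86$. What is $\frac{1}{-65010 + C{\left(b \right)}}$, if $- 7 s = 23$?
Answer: $- \frac{11040}{717648539} \approx -1.5384 \cdot 10^{-5}$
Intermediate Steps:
$s = - \frac{23}{7}$ ($s = \left(- \frac{1}{7}\right) 23 = - \frac{23}{7} \approx -3.2857$)
$U = \frac{61861}{2760}$ ($U = \frac{1 + 6 \cdot 2}{-59 - 61} - \frac{74}{- \frac{23}{7}} = \frac{1 + 12}{-59 - 61} - - \frac{518}{23} = \frac{13}{-120} + \frac{518}{23} = 13 \left(- \frac{1}{120}\right) + \frac{518}{23} = - \frac{13}{120} + \frac{518}{23} = \frac{61861}{2760} \approx 22.413$)
$C{\left(O \right)} = \frac{61861}{11040}$ ($C{\left(O \right)} = \frac{1}{4} \cdot \frac{61861}{2760} = \frac{61861}{11040}$)
$\frac{1}{-65010 + C{\left(b \right)}} = \frac{1}{-65010 + \frac{61861}{11040}} = \frac{1}{- \frac{717648539}{11040}} = - \frac{11040}{717648539}$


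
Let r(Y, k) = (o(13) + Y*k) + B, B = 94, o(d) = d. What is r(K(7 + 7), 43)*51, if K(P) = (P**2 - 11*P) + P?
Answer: 128265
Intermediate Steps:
K(P) = P**2 - 10*P
r(Y, k) = 107 + Y*k (r(Y, k) = (13 + Y*k) + 94 = 107 + Y*k)
r(K(7 + 7), 43)*51 = (107 + ((7 + 7)*(-10 + (7 + 7)))*43)*51 = (107 + (14*(-10 + 14))*43)*51 = (107 + (14*4)*43)*51 = (107 + 56*43)*51 = (107 + 2408)*51 = 2515*51 = 128265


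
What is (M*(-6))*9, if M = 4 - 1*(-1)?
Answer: -270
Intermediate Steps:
M = 5 (M = 4 + 1 = 5)
(M*(-6))*9 = (5*(-6))*9 = -30*9 = -270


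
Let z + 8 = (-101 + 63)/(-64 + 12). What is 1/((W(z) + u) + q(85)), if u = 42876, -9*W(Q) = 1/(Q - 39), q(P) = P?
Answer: 10827/465138773 ≈ 2.3277e-5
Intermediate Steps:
z = -189/26 (z = -8 + (-101 + 63)/(-64 + 12) = -8 - 38/(-52) = -8 - 38*(-1/52) = -8 + 19/26 = -189/26 ≈ -7.2692)
W(Q) = -1/(9*(-39 + Q)) (W(Q) = -1/(9*(Q - 39)) = -1/(9*(-39 + Q)))
1/((W(z) + u) + q(85)) = 1/((-1/(-351 + 9*(-189/26)) + 42876) + 85) = 1/((-1/(-351 - 1701/26) + 42876) + 85) = 1/((-1/(-10827/26) + 42876) + 85) = 1/((-1*(-26/10827) + 42876) + 85) = 1/((26/10827 + 42876) + 85) = 1/(464218478/10827 + 85) = 1/(465138773/10827) = 10827/465138773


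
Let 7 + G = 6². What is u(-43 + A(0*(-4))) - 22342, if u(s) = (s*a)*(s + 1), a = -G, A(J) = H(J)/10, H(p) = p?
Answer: -74716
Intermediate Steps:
G = 29 (G = -7 + 6² = -7 + 36 = 29)
A(J) = J/10
a = -29 (a = -1*29 = -29)
u(s) = -29*s*(1 + s) (u(s) = (s*(-29))*(s + 1) = (-29*s)*(1 + s) = -29*s*(1 + s))
u(-43 + A(0*(-4))) - 22342 = -29*(-43 + (0*(-4))/10)*(1 + (-43 + (0*(-4))/10)) - 22342 = -29*(-43 + (⅒)*0)*(1 + (-43 + (⅒)*0)) - 22342 = -29*(-43 + 0)*(1 + (-43 + 0)) - 22342 = -29*(-43)*(1 - 43) - 22342 = -29*(-43)*(-42) - 22342 = -52374 - 22342 = -74716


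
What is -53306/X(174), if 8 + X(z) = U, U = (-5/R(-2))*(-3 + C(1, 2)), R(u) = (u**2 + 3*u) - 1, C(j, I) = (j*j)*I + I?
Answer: 159918/19 ≈ 8416.7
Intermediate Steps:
C(j, I) = I + I*j**2 (C(j, I) = j**2*I + I = I*j**2 + I = I + I*j**2)
R(u) = -1 + u**2 + 3*u
U = 5/3 (U = (-5/(-1 + (-2)**2 + 3*(-2)))*(-3 + 2*(1 + 1**2)) = (-5/(-1 + 4 - 6))*(-3 + 2*(1 + 1)) = (-5/(-3))*(-3 + 2*2) = (-5*(-1/3))*(-3 + 4) = (5/3)*1 = 5/3 ≈ 1.6667)
X(z) = -19/3 (X(z) = -8 + 5/3 = -19/3)
-53306/X(174) = -53306/(-19/3) = -53306*(-3/19) = 159918/19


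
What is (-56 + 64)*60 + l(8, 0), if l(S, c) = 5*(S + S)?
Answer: 560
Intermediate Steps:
l(S, c) = 10*S (l(S, c) = 5*(2*S) = 10*S)
(-56 + 64)*60 + l(8, 0) = (-56 + 64)*60 + 10*8 = 8*60 + 80 = 480 + 80 = 560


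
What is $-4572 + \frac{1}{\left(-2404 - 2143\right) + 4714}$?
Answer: $- \frac{763523}{167} \approx -4572.0$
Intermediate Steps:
$-4572 + \frac{1}{\left(-2404 - 2143\right) + 4714} = -4572 + \frac{1}{-4547 + 4714} = -4572 + \frac{1}{167} = - \frac{763523}{167}$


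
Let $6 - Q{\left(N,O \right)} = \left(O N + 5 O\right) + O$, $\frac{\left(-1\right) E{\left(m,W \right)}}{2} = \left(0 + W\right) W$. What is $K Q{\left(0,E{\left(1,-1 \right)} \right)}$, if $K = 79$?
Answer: $1422$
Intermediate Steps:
$E{\left(m,W \right)} = - 2 W^{2}$ ($E{\left(m,W \right)} = - 2 \left(0 + W\right) W = - 2 W W = - 2 W^{2}$)
$Q{\left(N,O \right)} = 6 - 6 O - N O$ ($Q{\left(N,O \right)} = 6 - \left(\left(O N + 5 O\right) + O\right) = 6 - \left(\left(N O + 5 O\right) + O\right) = 6 - \left(\left(5 O + N O\right) + O\right) = 6 - \left(6 O + N O\right) = 6 - 6 O - N O$)
$K Q{\left(0,E{\left(1,-1 \right)} \right)} = 79 \left(6 - 6 \left(- 2 \left(-1\right)^{2}\right) - 0 \left(- 2 \left(-1\right)^{2}\right)\right) = 79 \left(6 - 6 \left(\left(-2\right) 1\right) - 0 \left(\left(-2\right) 1\right)\right) = 79 \left(6 - -12 - 0 \left(-2\right)\right) = 79 \left(6 + 12 + 0\right) = 79 \cdot 18 = 1422$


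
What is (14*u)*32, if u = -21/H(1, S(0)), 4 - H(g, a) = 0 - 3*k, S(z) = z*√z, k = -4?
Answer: 1176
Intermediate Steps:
S(z) = z^(3/2)
H(g, a) = -8 (H(g, a) = 4 - (0 - 3*(-4)) = 4 - (0 + 12) = 4 - 1*12 = 4 - 12 = -8)
u = 21/8 (u = -21/(-8) = -21*(-⅛) = 21/8 ≈ 2.6250)
(14*u)*32 = (14*(21/8))*32 = (147/4)*32 = 1176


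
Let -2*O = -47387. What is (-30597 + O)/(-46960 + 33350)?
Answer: 13807/27220 ≈ 0.50724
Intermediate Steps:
O = 47387/2 (O = -½*(-47387) = 47387/2 ≈ 23694.)
(-30597 + O)/(-46960 + 33350) = (-30597 + 47387/2)/(-46960 + 33350) = -13807/2/(-13610) = -13807/2*(-1/13610) = 13807/27220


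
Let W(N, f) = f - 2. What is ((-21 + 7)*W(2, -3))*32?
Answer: 2240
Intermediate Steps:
W(N, f) = -2 + f
((-21 + 7)*W(2, -3))*32 = ((-21 + 7)*(-2 - 3))*32 = -14*(-5)*32 = 70*32 = 2240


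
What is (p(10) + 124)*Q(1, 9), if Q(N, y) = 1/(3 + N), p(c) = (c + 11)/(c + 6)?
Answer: 2005/64 ≈ 31.328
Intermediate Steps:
p(c) = (11 + c)/(6 + c)
(p(10) + 124)*Q(1, 9) = ((11 + 10)/(6 + 10) + 124)/(3 + 1) = (21/16 + 124)/4 = ((1/16)*21 + 124)*(1/4) = (21/16 + 124)*(1/4) = (2005/16)*(1/4) = 2005/64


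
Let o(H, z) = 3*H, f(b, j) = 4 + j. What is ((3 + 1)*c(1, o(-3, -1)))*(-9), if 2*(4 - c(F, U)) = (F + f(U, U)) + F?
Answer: -198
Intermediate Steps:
c(F, U) = 2 - F - U/2 (c(F, U) = 4 - ((F + (4 + U)) + F)/2 = 4 - ((4 + F + U) + F)/2 = 4 - (4 + U + 2*F)/2 = 4 + (-2 - F - U/2) = 2 - F - U/2)
((3 + 1)*c(1, o(-3, -1)))*(-9) = ((3 + 1)*(2 - 1*1 - 3*(-3)/2))*(-9) = (4*(2 - 1 - ½*(-9)))*(-9) = (4*(2 - 1 + 9/2))*(-9) = (4*(11/2))*(-9) = 22*(-9) = -198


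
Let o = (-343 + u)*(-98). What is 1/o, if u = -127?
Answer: 1/46060 ≈ 2.1711e-5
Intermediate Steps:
o = 46060 (o = (-343 - 127)*(-98) = -470*(-98) = 46060)
1/o = 1/46060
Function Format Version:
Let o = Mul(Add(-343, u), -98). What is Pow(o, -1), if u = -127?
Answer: Rational(1, 46060) ≈ 2.1711e-5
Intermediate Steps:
o = 46060 (o = Mul(Add(-343, -127), -98) = Mul(-470, -98) = 46060)
Pow(o, -1) = Pow(46060, -1) = Rational(1, 46060)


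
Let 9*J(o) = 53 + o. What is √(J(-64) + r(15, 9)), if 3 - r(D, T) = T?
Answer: I*√65/3 ≈ 2.6874*I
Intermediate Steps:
r(D, T) = 3 - T
J(o) = 53/9 + o/9 (J(o) = (53 + o)/9 = 53/9 + o/9)
√(J(-64) + r(15, 9)) = √((53/9 + (⅑)*(-64)) + (3 - 1*9)) = √((53/9 - 64/9) + (3 - 9)) = √(-11/9 - 6) = √(-65/9) = I*√65/3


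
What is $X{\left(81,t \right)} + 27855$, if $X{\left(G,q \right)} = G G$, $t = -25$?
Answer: $34416$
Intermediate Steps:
$X{\left(G,q \right)} = G^{2}$
$X{\left(81,t \right)} + 27855 = 81^{2} + 27855 = 6561 + 27855 = 34416$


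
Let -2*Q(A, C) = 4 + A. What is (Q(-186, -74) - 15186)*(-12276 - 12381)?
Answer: 372197415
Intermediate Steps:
Q(A, C) = -2 - A/2 (Q(A, C) = -(4 + A)/2 = -2 - A/2)
(Q(-186, -74) - 15186)*(-12276 - 12381) = ((-2 - ½*(-186)) - 15186)*(-12276 - 12381) = ((-2 + 93) - 15186)*(-24657) = (91 - 15186)*(-24657) = -15095*(-24657) = 372197415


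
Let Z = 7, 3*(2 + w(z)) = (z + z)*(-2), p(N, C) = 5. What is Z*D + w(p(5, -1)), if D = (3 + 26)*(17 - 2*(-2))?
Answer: 12763/3 ≈ 4254.3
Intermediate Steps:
D = 609 (D = 29*(17 + 4) = 29*21 = 609)
w(z) = -2 - 4*z/3 (w(z) = -2 + ((z + z)*(-2))/3 = -2 + ((2*z)*(-2))/3 = -2 + (-4*z)/3 = -2 - 4*z/3)
Z*D + w(p(5, -1)) = 7*609 + (-2 - 4/3*5) = 4263 + (-2 - 20/3) = 4263 - 26/3 = 12763/3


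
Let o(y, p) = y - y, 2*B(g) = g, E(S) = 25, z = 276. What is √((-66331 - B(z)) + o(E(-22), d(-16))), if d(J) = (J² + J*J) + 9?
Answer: I*√66469 ≈ 257.82*I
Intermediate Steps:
B(g) = g/2
d(J) = 9 + 2*J² (d(J) = (J² + J²) + 9 = 2*J² + 9 = 9 + 2*J²)
o(y, p) = 0
√((-66331 - B(z)) + o(E(-22), d(-16))) = √((-66331 - 276/2) + 0) = √((-66331 - 1*138) + 0) = √((-66331 - 138) + 0) = √(-66469 + 0) = √(-66469) = I*√66469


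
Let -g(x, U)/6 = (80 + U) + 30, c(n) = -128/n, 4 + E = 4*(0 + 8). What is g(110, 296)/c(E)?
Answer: 4263/8 ≈ 532.88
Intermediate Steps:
E = 28 (E = -4 + 4*(0 + 8) = -4 + 4*8 = -4 + 32 = 28)
g(x, U) = -660 - 6*U (g(x, U) = -6*((80 + U) + 30) = -6*(110 + U) = -660 - 6*U)
g(110, 296)/c(E) = (-660 - 6*296)/((-128/28)) = (-660 - 1776)/((-128*1/28)) = -2436/(-32/7) = -2436*(-7/32) = 4263/8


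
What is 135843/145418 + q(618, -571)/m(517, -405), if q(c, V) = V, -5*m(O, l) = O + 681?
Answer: 144477076/43552691 ≈ 3.3173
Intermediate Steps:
m(O, l) = -681/5 - O/5 (m(O, l) = -(O + 681)/5 = -(681 + O)/5 = -681/5 - O/5)
135843/145418 + q(618, -571)/m(517, -405) = 135843/145418 - 571/(-681/5 - ⅕*517) = 135843*(1/145418) - 571/(-681/5 - 517/5) = 135843/145418 - 571/(-1198/5) = 135843/145418 - 571*(-5/1198) = 135843/145418 + 2855/1198 = 144477076/43552691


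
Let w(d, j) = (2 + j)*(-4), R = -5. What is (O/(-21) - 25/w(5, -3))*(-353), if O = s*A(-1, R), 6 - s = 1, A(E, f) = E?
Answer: 178265/84 ≈ 2122.2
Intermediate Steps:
s = 5 (s = 6 - 1*1 = 6 - 1 = 5)
O = -5 (O = 5*(-1) = -5)
w(d, j) = -8 - 4*j
(O/(-21) - 25/w(5, -3))*(-353) = (-5/(-21) - 25/(-8 - 4*(-3)))*(-353) = (-5*(-1/21) - 25/(-8 + 12))*(-353) = (5/21 - 25/4)*(-353) = -505/84*(-353) = 178265/84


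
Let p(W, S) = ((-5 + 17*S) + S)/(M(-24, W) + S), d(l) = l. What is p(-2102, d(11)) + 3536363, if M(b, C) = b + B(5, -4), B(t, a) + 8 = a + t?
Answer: 70727067/20 ≈ 3.5364e+6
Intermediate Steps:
B(t, a) = -8 + a + t (B(t, a) = -8 + (a + t) = -8 + a + t)
M(b, C) = -7 + b (M(b, C) = b + (-8 - 4 + 5) = b - 7 = -7 + b)
p(W, S) = (-5 + 18*S)/(-31 + S) (p(W, S) = ((-5 + 17*S) + S)/((-7 - 24) + S) = (-5 + 18*S)/(-31 + S))
p(-2102, d(11)) + 3536363 = (-5 + 18*11)/(-31 + 11) + 3536363 = (-5 + 198)/(-20) + 3536363 = -1/20*193 + 3536363 = -193/20 + 3536363 = 70727067/20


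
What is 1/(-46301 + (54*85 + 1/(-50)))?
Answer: -50/2085551 ≈ -2.3974e-5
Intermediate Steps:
1/(-46301 + (54*85 + 1/(-50))) = 1/(-46301 + (4590 - 1/50)) = 1/(-46301 + 229499/50) = 1/(-2085551/50) = -50/2085551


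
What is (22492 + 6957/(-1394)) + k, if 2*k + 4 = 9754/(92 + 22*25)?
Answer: 5032428166/223737 ≈ 22493.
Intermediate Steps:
k = 3593/642 (k = -2 + (9754/(92 + 22*25))/2 = -2 + (9754/(92 + 550))/2 = -2 + (9754/642)/2 = -2 + (9754*(1/642))/2 = -2 + (1/2)*(4877/321) = -2 + 4877/642 = 3593/642 ≈ 5.5966)
(22492 + 6957/(-1394)) + k = (22492 + 6957/(-1394)) + 3593/642 = (22492 + 6957*(-1/1394)) + 3593/642 = (22492 - 6957/1394) + 3593/642 = 31346891/1394 + 3593/642 = 5032428166/223737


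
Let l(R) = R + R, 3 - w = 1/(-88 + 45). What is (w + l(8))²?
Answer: 669124/1849 ≈ 361.88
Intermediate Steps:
w = 130/43 (w = 3 - 1/(-88 + 45) = 3 - 1/(-43) = 3 - 1*(-1/43) = 3 + 1/43 = 130/43 ≈ 3.0233)
l(R) = 2*R
(w + l(8))² = (130/43 + 2*8)² = (130/43 + 16)² = (818/43)² = 669124/1849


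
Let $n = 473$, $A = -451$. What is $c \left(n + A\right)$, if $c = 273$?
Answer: $6006$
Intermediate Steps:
$c \left(n + A\right) = 273 \left(473 - 451\right) = 273 \cdot 22 = 6006$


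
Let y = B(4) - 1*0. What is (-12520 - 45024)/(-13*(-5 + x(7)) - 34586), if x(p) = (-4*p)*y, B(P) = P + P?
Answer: 57544/31609 ≈ 1.8205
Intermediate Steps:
B(P) = 2*P
y = 8 (y = 2*4 - 1*0 = 8 + 0 = 8)
x(p) = -32*p (x(p) = -4*p*8 = -32*p)
(-12520 - 45024)/(-13*(-5 + x(7)) - 34586) = (-12520 - 45024)/(-13*(-5 - 32*7) - 34586) = -57544/(-13*(-5 - 224) - 34586) = -57544/(-13*(-229) - 34586) = -57544/(2977 - 34586) = -57544/(-31609) = -57544*(-1/31609) = 57544/31609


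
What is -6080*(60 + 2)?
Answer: -376960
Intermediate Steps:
-6080*(60 + 2) = -6080*62 = -320*1178 = -376960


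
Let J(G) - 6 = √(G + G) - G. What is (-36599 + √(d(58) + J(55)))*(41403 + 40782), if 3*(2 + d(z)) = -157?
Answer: -3007888815 + 27395*I*√(930 - 9*√110) ≈ -3.0079e+9 + 7.919e+5*I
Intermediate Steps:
d(z) = -163/3 (d(z) = -2 + (⅓)*(-157) = -2 - 157/3 = -163/3)
J(G) = 6 - G + √2*√G (J(G) = 6 + (√(G + G) - G) = 6 + (√(2*G) - G) = 6 + (√2*√G - G) = 6 + (-G + √2*√G) = 6 - G + √2*√G)
(-36599 + √(d(58) + J(55)))*(41403 + 40782) = (-36599 + √(-163/3 + (6 - 1*55 + √2*√55)))*(41403 + 40782) = (-36599 + √(-163/3 + (6 - 55 + √110)))*82185 = (-36599 + √(-163/3 + (-49 + √110)))*82185 = (-36599 + √(-310/3 + √110))*82185 = -3007888815 + 82185*√(-310/3 + √110)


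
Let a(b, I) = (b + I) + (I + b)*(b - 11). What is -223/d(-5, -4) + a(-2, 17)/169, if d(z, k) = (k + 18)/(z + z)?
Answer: 187175/1183 ≈ 158.22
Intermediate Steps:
a(b, I) = I + b + (-11 + b)*(I + b) (a(b, I) = (I + b) + (I + b)*(-11 + b) = (I + b) + (-11 + b)*(I + b) = I + b + (-11 + b)*(I + b))
d(z, k) = (18 + k)/(2*z) (d(z, k) = (18 + k)/((2*z)) = (18 + k)*(1/(2*z)) = (18 + k)/(2*z))
-223/d(-5, -4) + a(-2, 17)/169 = -223*(-10/(18 - 4)) + ((-2)² - 10*17 - 10*(-2) + 17*(-2))/169 = -223/((½)*(-⅕)*14) + (4 - 170 + 20 - 34)*(1/169) = -223/(-7/5) - 180*1/169 = -223*(-5/7) - 180/169 = 1115/7 - 180/169 = 187175/1183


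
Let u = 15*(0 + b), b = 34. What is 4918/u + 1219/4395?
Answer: 49414/4981 ≈ 9.9205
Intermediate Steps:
u = 510 (u = 15*(0 + 34) = 15*34 = 510)
4918/u + 1219/4395 = 4918/510 + 1219/4395 = 4918*(1/510) + 1219*(1/4395) = 2459/255 + 1219/4395 = 49414/4981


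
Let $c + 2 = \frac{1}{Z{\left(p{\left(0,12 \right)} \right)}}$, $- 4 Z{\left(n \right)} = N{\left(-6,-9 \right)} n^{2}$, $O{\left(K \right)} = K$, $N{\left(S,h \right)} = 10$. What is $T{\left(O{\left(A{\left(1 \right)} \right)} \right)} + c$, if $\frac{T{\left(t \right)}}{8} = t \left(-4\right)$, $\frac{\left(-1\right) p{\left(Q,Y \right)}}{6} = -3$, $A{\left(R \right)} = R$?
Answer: $- \frac{27541}{810} \approx -34.001$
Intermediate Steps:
$p{\left(Q,Y \right)} = 18$ ($p{\left(Q,Y \right)} = \left(-6\right) \left(-3\right) = 18$)
$Z{\left(n \right)} = - \frac{5 n^{2}}{2}$ ($Z{\left(n \right)} = - \frac{10 n^{2}}{4} = - \frac{5 n^{2}}{2}$)
$T{\left(t \right)} = - 32 t$ ($T{\left(t \right)} = 8 t \left(-4\right) = 8 \left(- 4 t\right) = - 32 t$)
$c = - \frac{1621}{810}$ ($c = -2 + \frac{1}{\left(- \frac{5}{2}\right) 18^{2}} = -2 + \frac{1}{\left(- \frac{5}{2}\right) 324} = -2 + \frac{1}{-810} = -2 - \frac{1}{810} = - \frac{1621}{810} \approx -2.0012$)
$T{\left(O{\left(A{\left(1 \right)} \right)} \right)} + c = \left(-32\right) 1 - \frac{1621}{810} = -32 - \frac{1621}{810} = - \frac{27541}{810}$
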